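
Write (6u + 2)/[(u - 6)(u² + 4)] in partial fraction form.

At u=6: α = (6·6 + 2)/(6² + 4) = 19/20. β = -α = -19/20, γ = 6 - 6·α = 3/10
Result: (19/20)/(u - 6) - ((19/20)u - 3/10)/(u² + 4)


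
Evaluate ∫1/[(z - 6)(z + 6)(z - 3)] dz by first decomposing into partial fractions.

Cover-up: A = 1/36, B = 1/108, C = -1/27. Decomposition: (1/36)/(z - 6) + (1/108)/(z + 6) - (1/27)/(z - 3). Integrate each term: (1/36) ln|(z - 6)| + (1/108) ln|(z + 6)| - (1/27) ln|(z - 3)| + C


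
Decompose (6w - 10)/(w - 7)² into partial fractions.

(6w - 10) = α(w - 7) + β. At w = 7: β = 6·7 - 10 = 32. Coeff of w: α = 6
Result: 6/(w - 7) + 32/(w - 7)²


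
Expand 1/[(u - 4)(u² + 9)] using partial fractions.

Cover-up at u = 4: P = 1/(4² + 9) = 1/25. Then Q = -P = -1/25, R = -P·(0 + 4) = -4/25
Result: (1/25)/(u - 4) - ((1/25)u + 4/25)/(u² + 9)


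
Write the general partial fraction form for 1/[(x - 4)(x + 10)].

Distinct linear factors: A/(x - 4) + B/(x + 10)


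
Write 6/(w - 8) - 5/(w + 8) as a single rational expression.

Common denominator (w - 8)(w + 8). Numerator: 6(w + 8) - 5(w - 8) = (6w + 48) - (5w - 40) = w + 88
Result: (w + 88)/[(w - 8)(w + 8)]


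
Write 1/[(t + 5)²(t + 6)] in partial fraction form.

Cover-up at t=-6: R = 1/(-6 + 5)² = 1. Cover-up at t=-5: Q = 1/(-5 + 6) = 1. Comparing t² coeff: P = -R = -1
Result: -1/(t + 5) + 1/(t + 5)² + 1/(t + 6)


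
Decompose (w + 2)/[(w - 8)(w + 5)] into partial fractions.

At w=8: P = (1·8 + 2)/(8 + 5) = 10/13. At w=-5: Q = (1·(-5) + 2)/(-5 - 8) = 3/13
Result: (10/13)/(w - 8) + (3/13)/(w + 5)


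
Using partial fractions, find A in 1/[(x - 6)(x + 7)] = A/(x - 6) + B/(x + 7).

Cover-up at x = 6: A = 1/(6 + 7) = 1/13


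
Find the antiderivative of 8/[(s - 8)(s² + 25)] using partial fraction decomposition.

Cover-up at s=8: P = 8/(8²+25) = 8/89. Coeff matching: Q = -8/89, R = -64/89. Decomposition: (8/89)/(s - 8) - ((8/89)s + 64/89)/(s² + 25). Integrate: linear → ln, quadratic → (1/2)ln + arctan: (8/89) ln|(s - 8)| - (4/89) ln(s² + 25) - (64/445) arctan(s/5) + C


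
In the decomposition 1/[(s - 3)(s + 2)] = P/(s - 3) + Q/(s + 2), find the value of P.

Cover-up at s = 3: P = 1/(3 + 2) = 1/5


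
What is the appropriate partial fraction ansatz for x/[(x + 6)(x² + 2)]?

Linear + irreducible quadratic: A/(x + 6) + (Bx + C)/(x² + 2)


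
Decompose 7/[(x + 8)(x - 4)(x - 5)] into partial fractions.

Using cover-up method: A = 7/156, B = -7/12, C = 7/13
Result: (7/156)/(x + 8) - (7/12)/(x - 4) + (7/13)/(x - 5)


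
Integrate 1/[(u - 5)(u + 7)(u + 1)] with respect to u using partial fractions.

Cover-up: α = 1/72, β = 1/72, γ = -1/36. Decomposition: (1/72)/(u - 5) + (1/72)/(u + 7) - (1/36)/(u + 1). Integrate each term: (1/72) ln|(u - 5)| + (1/72) ln|(u + 7)| - (1/36) ln|(u + 1)| + C


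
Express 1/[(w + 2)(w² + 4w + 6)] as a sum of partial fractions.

Cover-up at w = -2: α = 1/((-2)² + 4·(-2) + 6) = 1/2. Then β = -α = -1/2, γ = -α·(4 - 2) = -1
Result: (1/2)/(w + 2) - ((1/2)w + 1)/(w² + 4w + 6)


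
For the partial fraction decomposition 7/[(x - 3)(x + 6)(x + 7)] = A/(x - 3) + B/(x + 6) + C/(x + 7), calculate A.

Cover-up at x = 3: A = 7/[(3 + 6)(3 + 7)] = 7/[(9)(10)] = 7/90


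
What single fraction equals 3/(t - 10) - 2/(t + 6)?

Common denominator (t - 10)(t + 6). Numerator: 3(t + 6) - 2(t - 10) = (3t + 18) - (2t - 20) = t + 38
Result: (t + 38)/[(t - 10)(t + 6)]


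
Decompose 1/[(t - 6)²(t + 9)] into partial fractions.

Cover-up at t=-9: C = 1/(-9 - 6)² = 1/225. Cover-up at t=6: B = 1/(6 + 9) = 1/15. Comparing t² coeff: A = -C = -1/225
Result: (-1/225)/(t - 6) + (1/15)/(t - 6)² + (1/225)/(t + 9)


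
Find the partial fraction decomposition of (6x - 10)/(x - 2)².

(6x - 10) = P(x - 2) + Q. At x = 2: Q = 6·2 - 10 = 2. Coeff of x: P = 6
Result: 6/(x - 2) + 2/(x - 2)²


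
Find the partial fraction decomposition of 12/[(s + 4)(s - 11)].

12/(s + 4)(s - 11) = A/(s + 4) + B/(s - 11). A = 12/(-4 - 11) = -4/5, B = 12/(11 + 4) = 4/5
Result: (-4/5)/(s + 4) + (4/5)/(s - 11)


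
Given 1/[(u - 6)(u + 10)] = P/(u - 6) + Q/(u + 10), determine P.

Cover-up at u = 6: P = 1/(6 + 10) = 1/16


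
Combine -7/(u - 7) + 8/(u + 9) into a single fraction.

Common denominator (u - 7)(u + 9). Numerator: -7(u + 9) + 8(u - 7) = (-7u - 63) + (8u - 56) = u - 119
Result: (u - 119)/[(u - 7)(u + 9)]


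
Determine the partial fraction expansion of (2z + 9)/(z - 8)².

(2z + 9) = A(z - 8) + B. At z = 8: B = 2·8 + 9 = 25. Coeff of z: A = 2
Result: 2/(z - 8) + 25/(z - 8)²


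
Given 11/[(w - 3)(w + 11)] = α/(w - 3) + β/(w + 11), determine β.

Cover-up at w = -11: β = 11/(-11 - 3) = -11/14


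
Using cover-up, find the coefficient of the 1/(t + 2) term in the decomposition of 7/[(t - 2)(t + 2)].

Cover (t + 2), set t=-2: 7/((t - 2) at t=-2) = 7/(-4) = -7/4


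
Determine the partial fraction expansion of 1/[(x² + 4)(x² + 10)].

Coefficient matching gives P = R = 0, Q = 1/(10-4) = 1/6, S = -Q = -1/6
Result: (1/6)/(x² + 4) - (1/6)/(x² + 10)


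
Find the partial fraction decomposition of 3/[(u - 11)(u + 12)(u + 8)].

Using cover-up method: α = 3/437, β = 3/92, γ = -3/76
Result: (3/437)/(u - 11) + (3/92)/(u + 12) - (3/76)/(u + 8)


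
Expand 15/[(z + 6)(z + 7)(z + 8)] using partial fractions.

Using cover-up method: A = 15/2, B = -15, C = 15/2
Result: (15/2)/(z + 6) - 15/(z + 7) + (15/2)/(z + 8)


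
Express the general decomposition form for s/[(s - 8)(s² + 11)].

Linear + irreducible quadratic: P/(s - 8) + (Qs + R)/(s² + 11)


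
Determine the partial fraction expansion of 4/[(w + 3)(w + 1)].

4/(w + 3)(w + 1) = α/(w + 3) + β/(w + 1). α = 4/(-3 + 1) = -2, β = 4/(-1 + 3) = 2
Result: -2/(w + 3) + 2/(w + 1)


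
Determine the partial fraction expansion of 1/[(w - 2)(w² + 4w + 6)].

Cover-up at w = 2: P = 1/(2² + 4·2 + 6) = 1/18. Then Q = -P = -1/18, R = -P·(4 + 2) = -1/3
Result: (1/18)/(w - 2) - ((1/18)w + 1/3)/(w² + 4w + 6)


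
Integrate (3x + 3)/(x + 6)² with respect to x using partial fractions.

Decompose: α = 3, β = 3·(-6) + 3 = -15, so (3x + 3)/(x + 6)² = 3/(x + 6) - 15/(x + 6)². Integrate: ∫ α/(x + 6) dx = 3 ln|(x + 6)|; ∫ β/(x + 6)² dx = 15/(x + 6). Sum: 3 ln|(x + 6)| + 15/(x + 6) + C


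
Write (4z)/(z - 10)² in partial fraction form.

(4z) = A(z - 10) + B. At z = 10: B = 4·10 + 0 = 40. Coeff of z: A = 4
Result: 4/(z - 10) + 40/(z - 10)²


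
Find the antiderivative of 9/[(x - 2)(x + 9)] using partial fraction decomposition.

Decompose: 9/[(x - 2)(x + 9)] = (9/11)/(x - 2) - (9/11)/(x + 9). Integrate each term: (9/11) ln|(x - 2)| - (9/11) ln|(x + 9)| + C


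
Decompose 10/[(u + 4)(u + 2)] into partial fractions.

10/(u + 4)(u + 2) = A/(u + 4) + B/(u + 2). A = 10/(-4 + 2) = -5, B = 10/(-2 + 4) = 5
Result: -5/(u + 4) + 5/(u + 2)


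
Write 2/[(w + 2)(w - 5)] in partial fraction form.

2/(w + 2)(w - 5) = α/(w + 2) + β/(w - 5). α = 2/(-2 - 5) = -2/7, β = 2/(5 + 2) = 2/7
Result: (-2/7)/(w + 2) + (2/7)/(w - 5)


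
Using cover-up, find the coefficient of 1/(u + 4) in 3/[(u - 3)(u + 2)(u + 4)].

Cover (u + 4), set u=-4: 3/[(-4 - 3)(-4 + 2)] = 3/14


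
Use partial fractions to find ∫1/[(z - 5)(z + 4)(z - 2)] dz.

Cover-up: P = 1/27, Q = 1/54, R = -1/18. Decomposition: (1/27)/(z - 5) + (1/54)/(z + 4) - (1/18)/(z - 2). Integrate each term: (1/27) ln|(z - 5)| + (1/54) ln|(z + 4)| - (1/18) ln|(z - 2)| + C


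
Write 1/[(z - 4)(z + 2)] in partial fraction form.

1/(z - 4)(z + 2) = α/(z - 4) + β/(z + 2). α = 1/(4 + 2) = 1/6, β = 1/(-2 - 4) = -1/6
Result: (1/6)/(z - 4) - (1/6)/(z + 2)


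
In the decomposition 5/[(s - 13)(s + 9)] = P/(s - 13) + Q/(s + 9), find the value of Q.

Cover-up at s = -9: Q = 5/(-9 - 13) = -5/22


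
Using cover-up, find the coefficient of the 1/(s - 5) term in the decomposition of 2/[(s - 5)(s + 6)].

Cover (s - 5), set s=5: 2/((s + 6) at s=5) = 2/(11) = 2/11


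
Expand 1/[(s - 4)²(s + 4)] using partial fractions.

Cover-up at s=-4: C = 1/(-4 - 4)² = 1/64. Cover-up at s=4: B = 1/(4 + 4) = 1/8. Comparing s² coeff: A = -C = -1/64
Result: (-1/64)/(s - 4) + (1/8)/(s - 4)² + (1/64)/(s + 4)


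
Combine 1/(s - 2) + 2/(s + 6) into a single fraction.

Common denominator (s - 2)(s + 6). Numerator: 1(s + 6) + 2(s - 2) = (s + 6) + (2s - 4) = 3s + 2
Result: (3s + 2)/[(s - 2)(s + 6)]


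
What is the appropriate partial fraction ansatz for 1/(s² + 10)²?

Repeated quadratic factor: (As + B)/(s² + 10) + (Cs + D)/(s² + 10)²


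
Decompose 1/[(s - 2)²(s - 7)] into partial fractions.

Cover-up at s=7: C = 1/(7 - 2)² = 1/25. Cover-up at s=2: B = 1/(2 - 7) = -1/5. Comparing s² coeff: A = -C = -1/25
Result: (-1/25)/(s - 2) - (1/5)/(s - 2)² + (1/25)/(s - 7)


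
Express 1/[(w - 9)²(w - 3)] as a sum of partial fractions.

Cover-up at w=3: R = 1/(3 - 9)² = 1/36. Cover-up at w=9: Q = 1/(9 - 3) = 1/6. Comparing w² coeff: P = -R = -1/36
Result: (-1/36)/(w - 9) + (1/6)/(w - 9)² + (1/36)/(w - 3)


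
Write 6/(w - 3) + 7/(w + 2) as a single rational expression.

Common denominator (w - 3)(w + 2). Numerator: 6(w + 2) + 7(w - 3) = (6w + 12) + (7w - 21) = 13w - 9
Result: (13w - 9)/[(w - 3)(w + 2)]


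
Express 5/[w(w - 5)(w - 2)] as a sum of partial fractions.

Using cover-up method: P = 1/2, Q = 1/3, R = -5/6
Result: (1/2)/w + (1/3)/(w - 5) - (5/6)/(w - 2)


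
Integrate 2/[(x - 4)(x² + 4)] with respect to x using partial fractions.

Cover-up at x=4: P = 2/(4²+4) = 1/10. Coeff matching: Q = -1/10, R = -2/5. Decomposition: (1/10)/(x - 4) - ((1/10)x + 2/5)/(x² + 4). Integrate: linear → ln, quadratic → (1/2)ln + arctan: (1/10) ln|(x - 4)| - (1/20) ln(x² + 4) - (1/5) arctan(x/2) + C


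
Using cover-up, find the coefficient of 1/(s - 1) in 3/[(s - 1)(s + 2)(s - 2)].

Cover (s - 1), set s=1: 3/[(1 + 2)(1 - 2)] = -1


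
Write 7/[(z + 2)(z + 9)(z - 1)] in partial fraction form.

Using cover-up method: A = -1/3, B = 1/10, C = 7/30
Result: (-1/3)/(z + 2) + (1/10)/(z + 9) + (7/30)/(z - 1)


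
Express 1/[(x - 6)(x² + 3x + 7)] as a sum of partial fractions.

Cover-up at x = 6: A = 1/(6² + 3·6 + 7) = 1/61. Then B = -A = -1/61, C = -A·(3 + 6) = -9/61
Result: (1/61)/(x - 6) - ((1/61)x + 9/61)/(x² + 3x + 7)


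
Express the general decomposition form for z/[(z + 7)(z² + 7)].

Linear + irreducible quadratic: A/(z + 7) + (Bz + C)/(z² + 7)


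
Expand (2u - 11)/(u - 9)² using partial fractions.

(2u - 11) = P(u - 9) + Q. At u = 9: Q = 2·9 - 11 = 7. Coeff of u: P = 2
Result: 2/(u - 9) + 7/(u - 9)²


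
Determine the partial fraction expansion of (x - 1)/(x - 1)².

(x - 1) = P(x - 1) + Q. At x = 1: Q = 1·1 - 1 = 0. Coeff of x: P = 1
Result: 1/(x - 1)


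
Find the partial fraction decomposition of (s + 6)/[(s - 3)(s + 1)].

At s=3: A = (1·3 + 6)/(3 + 1) = 9/4. At s=-1: B = (1·(-1) + 6)/(-1 - 3) = -5/4
Result: (9/4)/(s - 3) - (5/4)/(s + 1)


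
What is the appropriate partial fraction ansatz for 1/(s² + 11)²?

Repeated quadratic factor: (As + B)/(s² + 11) + (Cs + D)/(s² + 11)²


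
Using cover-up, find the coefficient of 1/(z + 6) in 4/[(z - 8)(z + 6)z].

Cover (z + 6), set z=-6: 4/[(-6 - 8)(-6 - 0)] = 1/21


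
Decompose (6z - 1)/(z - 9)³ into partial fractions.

(6z - 1) = α(z - 9)² + β(z - 9) + γ. At z = 9: γ = 6·9 - 1 = 53. Coefficients: α = 0, β = 6
Result: 6/(z - 9)² + 53/(z - 9)³


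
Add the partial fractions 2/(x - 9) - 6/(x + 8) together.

Common denominator (x - 9)(x + 8). Numerator: 2(x + 8) - 6(x - 9) = (2x + 16) - (6x - 54) = -4x + 70
Result: (-4x + 70)/[(x - 9)(x + 8)]


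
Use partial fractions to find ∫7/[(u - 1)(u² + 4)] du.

Cover-up at u=1: α = 7/(1²+4) = 7/5. Coeff matching: β = -7/5, γ = -7/5. Decomposition: (7/5)/(u - 1) - ((7/5)u + 7/5)/(u² + 4). Integrate: linear → ln, quadratic → (1/2)ln + arctan: (7/5) ln|(u - 1)| - (7/10) ln(u² + 4) - (7/10) arctan(u/2) + C


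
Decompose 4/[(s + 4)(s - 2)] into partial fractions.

4/(s + 4)(s - 2) = P/(s + 4) + Q/(s - 2). P = 4/(-4 - 2) = -2/3, Q = 4/(2 + 4) = 2/3
Result: (-2/3)/(s + 4) + (2/3)/(s - 2)


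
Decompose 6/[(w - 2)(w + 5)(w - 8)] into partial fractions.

Using cover-up method: A = -1/7, B = 6/91, C = 1/13
Result: (-1/7)/(w - 2) + (6/91)/(w + 5) + (1/13)/(w - 8)


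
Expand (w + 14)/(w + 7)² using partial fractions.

(w + 14) = P(w + 7) + Q. At w = -7: Q = 1·(-7) + 14 = 7. Coeff of w: P = 1
Result: 1/(w + 7) + 7/(w + 7)²


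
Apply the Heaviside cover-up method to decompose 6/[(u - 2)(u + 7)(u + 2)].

Cover (u - 2), u=2: A = 6/[(2 + 7)(2 + 2)] = 1/6. Cover (u + 7), u=-7: B = 6/[(-7 - 2)(-7 + 2)] = 2/15. Cover (u + 2), u=-2: C = 6/[(-2 - 2)(-2 + 7)] = -3/10.
Result: (1/6)/(u - 2) + (2/15)/(u + 7) - (3/10)/(u + 2)


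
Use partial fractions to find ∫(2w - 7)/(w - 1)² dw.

Decompose: α = 2, β = 2·1 - 7 = -5, so (2w - 7)/(w - 1)² = 2/(w - 1) - 5/(w - 1)². Integrate: ∫ α/(w - 1) dw = 2 ln|(w - 1)|; ∫ β/(w - 1)² dw = 5/(w - 1). Sum: 2 ln|(w - 1)| + 5/(w - 1) + C


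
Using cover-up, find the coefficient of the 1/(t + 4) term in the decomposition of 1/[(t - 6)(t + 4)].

Cover (t + 4), set t=-4: 1/((t - 6) at t=-4) = 1/(-10) = -1/10


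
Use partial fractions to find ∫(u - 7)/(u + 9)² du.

Decompose: P = 1, Q = 1·(-9) - 7 = -16, so (u - 7)/(u + 9)² = 1/(u + 9) - 16/(u + 9)². Integrate: ∫ P/(u + 9) du = ln|(u + 9)|; ∫ Q/(u + 9)² du = 16/(u + 9). Sum: ln|(u + 9)| + 16/(u + 9) + C


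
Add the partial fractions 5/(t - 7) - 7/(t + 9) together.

Common denominator (t - 7)(t + 9). Numerator: 5(t + 9) - 7(t - 7) = (5t + 45) - (7t - 49) = -2t + 94
Result: (-2t + 94)/[(t - 7)(t + 9)]


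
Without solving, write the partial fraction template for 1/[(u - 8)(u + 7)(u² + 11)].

Two linear + quadratic: α/(u - 8) + β/(u + 7) + (γu + δ)/(u² + 11)


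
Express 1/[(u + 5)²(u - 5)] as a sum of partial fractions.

Cover-up at u=5: C = 1/(5 + 5)² = 1/100. Cover-up at u=-5: B = 1/(-5 - 5) = -1/10. Comparing u² coeff: A = -C = -1/100
Result: (-1/100)/(u + 5) - (1/10)/(u + 5)² + (1/100)/(u - 5)


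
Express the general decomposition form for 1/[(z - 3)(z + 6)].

Distinct linear factors: A/(z - 3) + B/(z + 6)


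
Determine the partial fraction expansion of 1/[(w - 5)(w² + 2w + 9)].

Cover-up at w = 5: P = 1/(5² + 2·5 + 9) = 1/44. Then Q = -P = -1/44, R = -P·(2 + 5) = -7/44
Result: (1/44)/(w - 5) - ((1/44)w + 7/44)/(w² + 2w + 9)


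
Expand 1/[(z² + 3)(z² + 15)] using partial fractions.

Coefficient matching gives α = γ = 0, β = 1/(15-3) = 1/12, δ = -β = -1/12
Result: (1/12)/(z² + 3) - (1/12)/(z² + 15)


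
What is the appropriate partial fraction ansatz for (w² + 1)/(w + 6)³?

Repeated linear factor (power 3): A/(w + 6) + B/(w + 6)² + C/(w + 6)³


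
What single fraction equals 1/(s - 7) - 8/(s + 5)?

Common denominator (s - 7)(s + 5). Numerator: 1(s + 5) - 8(s - 7) = (s + 5) - (8s - 56) = -7s + 61
Result: (-7s + 61)/[(s - 7)(s + 5)]


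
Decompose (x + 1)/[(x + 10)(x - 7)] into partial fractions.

At x=-10: A = (1·(-10) + 1)/(-10 - 7) = 9/17. At x=7: B = (1·7 + 1)/(7 + 10) = 8/17
Result: (9/17)/(x + 10) + (8/17)/(x - 7)


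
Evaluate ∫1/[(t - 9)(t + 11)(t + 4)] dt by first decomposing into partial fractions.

Cover-up: A = 1/260, B = 1/140, C = -1/91. Decomposition: (1/260)/(t - 9) + (1/140)/(t + 11) - (1/91)/(t + 4). Integrate each term: (1/260) ln|(t - 9)| + (1/140) ln|(t + 11)| - (1/91) ln|(t + 4)| + C


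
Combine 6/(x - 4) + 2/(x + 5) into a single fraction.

Common denominator (x - 4)(x + 5). Numerator: 6(x + 5) + 2(x - 4) = (6x + 30) + (2x - 8) = 8x + 22
Result: (8x + 22)/[(x - 4)(x + 5)]


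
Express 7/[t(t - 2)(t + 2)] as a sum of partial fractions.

Using cover-up method: P = -7/4, Q = 7/8, R = 7/8
Result: (-7/4)/t + (7/8)/(t - 2) + (7/8)/(t + 2)


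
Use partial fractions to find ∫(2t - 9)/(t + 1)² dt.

Decompose: A = 2, B = 2·(-1) - 9 = -11, so (2t - 9)/(t + 1)² = 2/(t + 1) - 11/(t + 1)². Integrate: ∫ A/(t + 1) dt = 2 ln|(t + 1)|; ∫ B/(t + 1)² dt = 11/(t + 1). Sum: 2 ln|(t + 1)| + 11/(t + 1) + C


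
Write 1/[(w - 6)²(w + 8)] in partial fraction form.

Cover-up at w=-8: γ = 1/(-8 - 6)² = 1/196. Cover-up at w=6: β = 1/(6 + 8) = 1/14. Comparing w² coeff: α = -γ = -1/196
Result: (-1/196)/(w - 6) + (1/14)/(w - 6)² + (1/196)/(w + 8)


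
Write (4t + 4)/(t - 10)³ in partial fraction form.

(4t + 4) = α(t - 10)² + β(t - 10) + γ. At t = 10: γ = 4·10 + 4 = 44. Coefficients: α = 0, β = 4
Result: 4/(t - 10)² + 44/(t - 10)³


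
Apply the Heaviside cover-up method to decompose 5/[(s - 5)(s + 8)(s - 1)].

Cover (s - 5), s=5: P = 5/[(5 + 8)(5 - 1)] = 5/52. Cover (s + 8), s=-8: Q = 5/[(-8 - 5)(-8 - 1)] = 5/117. Cover (s - 1), s=1: R = 5/[(1 - 5)(1 + 8)] = -5/36.
Result: (5/52)/(s - 5) + (5/117)/(s + 8) - (5/36)/(s - 1)


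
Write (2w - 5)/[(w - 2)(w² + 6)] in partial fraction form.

At w=2: α = (2·2 - 5)/(2² + 6) = -1/10. β = -α = 1/10, γ = 2 - 2·α = 11/5
Result: (-1/10)/(w - 2) + ((1/10)w + 11/5)/(w² + 6)


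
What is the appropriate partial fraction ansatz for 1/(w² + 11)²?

Repeated quadratic factor: (αw + β)/(w² + 11) + (γw + δ)/(w² + 11)²


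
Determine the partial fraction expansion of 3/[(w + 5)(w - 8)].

3/(w + 5)(w - 8) = P/(w + 5) + Q/(w - 8). P = 3/(-5 - 8) = -3/13, Q = 3/(8 + 5) = 3/13
Result: (-3/13)/(w + 5) + (3/13)/(w - 8)


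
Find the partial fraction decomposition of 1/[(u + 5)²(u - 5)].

Cover-up at u=5: γ = 1/(5 + 5)² = 1/100. Cover-up at u=-5: β = 1/(-5 - 5) = -1/10. Comparing u² coeff: α = -γ = -1/100
Result: (-1/100)/(u + 5) - (1/10)/(u + 5)² + (1/100)/(u - 5)


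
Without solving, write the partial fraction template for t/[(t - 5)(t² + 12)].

Linear + irreducible quadratic: P/(t - 5) + (Qt + R)/(t² + 12)


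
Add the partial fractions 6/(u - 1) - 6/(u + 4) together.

Common denominator (u - 1)(u + 4). Numerator: 6(u + 4) - 6(u - 1) = (6u + 24) - (6u - 6) = 30
Result: (30)/[(u - 1)(u + 4)]


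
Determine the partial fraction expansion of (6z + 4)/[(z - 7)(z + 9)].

At z=7: α = (6·7 + 4)/(7 + 9) = 23/8. At z=-9: β = (6·(-9) + 4)/(-9 - 7) = 25/8
Result: (23/8)/(z - 7) + (25/8)/(z + 9)


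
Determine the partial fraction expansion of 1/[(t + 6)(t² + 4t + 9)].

Cover-up at t = -6: A = 1/((-6)² + 4·(-6) + 9) = 1/21. Then B = -A = -1/21, C = -A·(4 - 6) = 2/21
Result: (1/21)/(t + 6) - ((1/21)t - 2/21)/(t² + 4t + 9)


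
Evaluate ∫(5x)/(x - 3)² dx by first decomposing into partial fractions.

Decompose: α = 5, β = 5·3 + 0 = 15, so (5x)/(x - 3)² = 5/(x - 3) + 15/(x - 3)². Integrate: ∫ α/(x - 3) dx = 5 ln|(x - 3)|; ∫ β/(x - 3)² dx = -15/(x - 3). Sum: 5 ln|(x - 3)| - 15/(x - 3) + C


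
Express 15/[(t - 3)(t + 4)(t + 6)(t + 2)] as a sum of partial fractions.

Using Heaviside cover-up: (1/21)/(t - 3) + (15/28)/(t + 4) - (5/24)/(t + 6) - (3/8)/(t + 2)


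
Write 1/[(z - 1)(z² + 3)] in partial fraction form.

Cover-up at z = 1: P = 1/(1² + 3) = 1/4. Then Q = -P = -1/4, R = -P·(0 + 1) = -1/4
Result: (1/4)/(z - 1) - ((1/4)z + 1/4)/(z² + 3)


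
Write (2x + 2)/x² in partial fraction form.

(2x + 2) = αx + β. At x = 0: β = 2·0 + 2 = 2. Coeff of x: α = 2
Result: 2/x + 2/x²


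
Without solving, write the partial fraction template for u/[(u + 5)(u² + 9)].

Linear + irreducible quadratic: α/(u + 5) + (βu + γ)/(u² + 9)


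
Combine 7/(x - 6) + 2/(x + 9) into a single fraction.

Common denominator (x - 6)(x + 9). Numerator: 7(x + 9) + 2(x - 6) = (7x + 63) + (2x - 12) = 9x + 51
Result: (9x + 51)/[(x - 6)(x + 9)]


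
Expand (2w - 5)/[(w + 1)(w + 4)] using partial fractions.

At w=-1: A = (2·(-1) - 5)/(-1 + 4) = -7/3. At w=-4: B = (2·(-4) - 5)/(-4 + 1) = 13/3
Result: (-7/3)/(w + 1) + (13/3)/(w + 4)


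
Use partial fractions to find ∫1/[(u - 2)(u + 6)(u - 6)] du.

Cover-up: α = -1/32, β = 1/96, γ = 1/48. Decomposition: (-1/32)/(u - 2) + (1/96)/(u + 6) + (1/48)/(u - 6). Integrate each term: (-1/32) ln|(u - 2)| + (1/96) ln|(u + 6)| + (1/48) ln|(u - 6)| + C


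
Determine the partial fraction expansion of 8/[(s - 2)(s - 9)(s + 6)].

Using cover-up method: A = -1/7, B = 8/105, C = 1/15
Result: (-1/7)/(s - 2) + (8/105)/(s - 9) + (1/15)/(s + 6)


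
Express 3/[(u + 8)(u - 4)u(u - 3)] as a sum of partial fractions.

Using Heaviside cover-up: (-1/352)/(u + 8) + (1/16)/(u - 4) + (1/32)/u - (1/11)/(u - 3)


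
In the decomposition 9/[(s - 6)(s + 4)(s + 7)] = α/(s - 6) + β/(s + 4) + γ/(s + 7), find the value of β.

Cover-up at s = -4: β = 9/[(-4 - 6)(-4 + 7)] = 9/[(-10)(3)] = -9/30 = -3/10


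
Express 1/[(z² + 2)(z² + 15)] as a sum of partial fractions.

Coefficient matching gives P = R = 0, Q = 1/(15-2) = 1/13, S = -Q = -1/13
Result: (1/13)/(z² + 2) - (1/13)/(z² + 15)


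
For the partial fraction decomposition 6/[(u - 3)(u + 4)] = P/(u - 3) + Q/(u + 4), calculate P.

Cover-up at u = 3: P = 6/(3 + 4) = 6/7


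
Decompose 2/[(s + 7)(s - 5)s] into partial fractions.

Using cover-up method: A = 1/42, B = 1/30, C = -2/35
Result: (1/42)/(s + 7) + (1/30)/(s - 5) - (2/35)/s


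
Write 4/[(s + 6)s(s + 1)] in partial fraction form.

Using cover-up method: A = 2/15, B = 2/3, C = -4/5
Result: (2/15)/(s + 6) + (2/3)/s - (4/5)/(s + 1)


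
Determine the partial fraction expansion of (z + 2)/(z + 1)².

(z + 2) = A(z + 1) + B. At z = -1: B = 1·(-1) + 2 = 1. Coeff of z: A = 1
Result: 1/(z + 1) + 1/(z + 1)²


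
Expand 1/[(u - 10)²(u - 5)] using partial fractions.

Cover-up at u=5: C = 1/(5 - 10)² = 1/25. Cover-up at u=10: B = 1/(10 - 5) = 1/5. Comparing u² coeff: A = -C = -1/25
Result: (-1/25)/(u - 10) + (1/5)/(u - 10)² + (1/25)/(u - 5)


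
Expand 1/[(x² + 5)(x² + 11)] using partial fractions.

Coefficient matching gives P = R = 0, Q = 1/(11-5) = 1/6, S = -Q = -1/6
Result: (1/6)/(x² + 5) - (1/6)/(x² + 11)


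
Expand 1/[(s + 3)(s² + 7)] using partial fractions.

Cover-up at s = -3: P = 1/((-3)² + 7) = 1/16. Then Q = -P = -1/16, R = -P·(0 - 3) = 3/16
Result: (1/16)/(s + 3) - ((1/16)s - 3/16)/(s² + 7)


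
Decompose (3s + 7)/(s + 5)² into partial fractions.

(3s + 7) = α(s + 5) + β. At s = -5: β = 3·(-5) + 7 = -8. Coeff of s: α = 3
Result: 3/(s + 5) - 8/(s + 5)²


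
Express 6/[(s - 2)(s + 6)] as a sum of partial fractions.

6/(s - 2)(s + 6) = P/(s - 2) + Q/(s + 6). P = 6/(2 + 6) = 3/4, Q = 6/(-6 - 2) = -3/4
Result: (3/4)/(s - 2) - (3/4)/(s + 6)


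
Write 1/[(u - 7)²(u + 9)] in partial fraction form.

Cover-up at u=-9: γ = 1/(-9 - 7)² = 1/256. Cover-up at u=7: β = 1/(7 + 9) = 1/16. Comparing u² coeff: α = -γ = -1/256
Result: (-1/256)/(u - 7) + (1/16)/(u - 7)² + (1/256)/(u + 9)


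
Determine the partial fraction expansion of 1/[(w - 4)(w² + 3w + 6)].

Cover-up at w = 4: P = 1/(4² + 3·4 + 6) = 1/34. Then Q = -P = -1/34, R = -P·(3 + 4) = -7/34
Result: (1/34)/(w - 4) - ((1/34)w + 7/34)/(w² + 3w + 6)


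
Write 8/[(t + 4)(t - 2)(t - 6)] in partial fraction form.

Using cover-up method: P = 2/15, Q = -1/3, R = 1/5
Result: (2/15)/(t + 4) - (1/3)/(t - 2) + (1/5)/(t - 6)


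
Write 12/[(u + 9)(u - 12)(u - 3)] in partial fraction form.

Using cover-up method: P = 1/21, Q = 4/63, R = -1/9
Result: (1/21)/(u + 9) + (4/63)/(u - 12) - (1/9)/(u - 3)


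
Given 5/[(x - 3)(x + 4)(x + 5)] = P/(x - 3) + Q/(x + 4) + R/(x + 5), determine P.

Cover-up at x = 3: P = 5/[(3 + 4)(3 + 5)] = 5/[(7)(8)] = 5/56


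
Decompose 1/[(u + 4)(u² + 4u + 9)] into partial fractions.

Cover-up at u = -4: P = 1/((-4)² + 4·(-4) + 9) = 1/9. Then Q = -P = -1/9, R = -P·(4 - 4) = 0
Result: (1/9)/(u + 4) - ((1/9)u)/(u² + 4u + 9)


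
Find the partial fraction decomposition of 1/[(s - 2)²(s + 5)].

Cover-up at s=-5: γ = 1/(-5 - 2)² = 1/49. Cover-up at s=2: β = 1/(2 + 5) = 1/7. Comparing s² coeff: α = -γ = -1/49
Result: (-1/49)/(s - 2) + (1/7)/(s - 2)² + (1/49)/(s + 5)


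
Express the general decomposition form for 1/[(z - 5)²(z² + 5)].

Repeated linear + quadratic: A/(z - 5) + B/(z - 5)² + (Cz + D)/(z² + 5)


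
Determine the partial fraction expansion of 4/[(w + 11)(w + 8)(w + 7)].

Using cover-up method: A = 1/3, B = -4/3, C = 1
Result: (1/3)/(w + 11) - (4/3)/(w + 8) + 1/(w + 7)


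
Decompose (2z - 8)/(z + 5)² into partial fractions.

(2z - 8) = P(z + 5) + Q. At z = -5: Q = 2·(-5) - 8 = -18. Coeff of z: P = 2
Result: 2/(z + 5) - 18/(z + 5)²


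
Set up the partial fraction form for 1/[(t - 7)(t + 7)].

Distinct linear factors: P/(t - 7) + Q/(t + 7)


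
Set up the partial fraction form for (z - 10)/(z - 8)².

Repeated linear factor: A/(z - 8) + B/(z - 8)²


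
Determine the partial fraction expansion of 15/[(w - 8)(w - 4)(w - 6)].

Using cover-up method: P = 15/8, Q = 15/8, R = -15/4
Result: (15/8)/(w - 8) + (15/8)/(w - 4) - (15/4)/(w - 6)


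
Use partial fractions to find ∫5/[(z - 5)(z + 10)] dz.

Decompose: 5/[(z - 5)(z + 10)] = (1/3)/(z - 5) - (1/3)/(z + 10). Integrate each term: (1/3) ln|(z - 5)| - (1/3) ln|(z + 10)| + C


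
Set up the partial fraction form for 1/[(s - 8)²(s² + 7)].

Repeated linear + quadratic: P/(s - 8) + Q/(s - 8)² + (Rs + S)/(s² + 7)


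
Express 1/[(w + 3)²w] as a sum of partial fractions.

Cover-up at w=0: R = 1/(0 + 3)² = 1/9. Cover-up at w=-3: Q = 1/(-3 - 0) = -1/3. Comparing w² coeff: P = -R = -1/9
Result: (-1/9)/(w + 3) - (1/3)/(w + 3)² + (1/9)/w


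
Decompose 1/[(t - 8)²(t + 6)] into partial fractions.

Cover-up at t=-6: R = 1/(-6 - 8)² = 1/196. Cover-up at t=8: Q = 1/(8 + 6) = 1/14. Comparing t² coeff: P = -R = -1/196
Result: (-1/196)/(t - 8) + (1/14)/(t - 8)² + (1/196)/(t + 6)


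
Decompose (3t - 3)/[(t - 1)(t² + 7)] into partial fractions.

At t=1: P = (3·1 - 3)/(1² + 7) = 0. Q = -P = 0, R = 3 - 1·P = 3
Result: (3)/(t² + 7)


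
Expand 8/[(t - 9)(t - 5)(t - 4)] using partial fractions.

Using cover-up method: A = 2/5, B = -2, C = 8/5
Result: (2/5)/(t - 9) - 2/(t - 5) + (8/5)/(t - 4)


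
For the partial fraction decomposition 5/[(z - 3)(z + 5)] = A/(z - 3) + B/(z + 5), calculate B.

Cover-up at z = -5: B = 5/(-5 - 3) = -5/8


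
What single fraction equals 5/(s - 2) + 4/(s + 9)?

Common denominator (s - 2)(s + 9). Numerator: 5(s + 9) + 4(s - 2) = (5s + 45) + (4s - 8) = 9s + 37
Result: (9s + 37)/[(s - 2)(s + 9)]


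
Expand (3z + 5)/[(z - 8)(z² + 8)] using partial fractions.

At z=8: A = (3·8 + 5)/(8² + 8) = 29/72. B = -A = -29/72, C = 3 - 8·A = -2/9
Result: (29/72)/(z - 8) - ((29/72)z + 2/9)/(z² + 8)


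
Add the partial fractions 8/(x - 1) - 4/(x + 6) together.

Common denominator (x - 1)(x + 6). Numerator: 8(x + 6) - 4(x - 1) = (8x + 48) - (4x - 4) = 4x + 52
Result: (4x + 52)/[(x - 1)(x + 6)]


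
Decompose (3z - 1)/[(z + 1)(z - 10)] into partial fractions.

At z=-1: A = (3·(-1) - 1)/(-1 - 10) = 4/11. At z=10: B = (3·10 - 1)/(10 + 1) = 29/11
Result: (4/11)/(z + 1) + (29/11)/(z - 10)


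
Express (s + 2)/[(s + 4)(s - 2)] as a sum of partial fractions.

At s=-4: α = (1·(-4) + 2)/(-4 - 2) = 1/3. At s=2: β = (1·2 + 2)/(2 + 4) = 2/3
Result: (1/3)/(s + 4) + (2/3)/(s - 2)


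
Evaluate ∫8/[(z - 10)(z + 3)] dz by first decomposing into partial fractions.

Decompose: 8/[(z - 10)(z + 3)] = (8/13)/(z - 10) - (8/13)/(z + 3). Integrate each term: (8/13) ln|(z - 10)| - (8/13) ln|(z + 3)| + C


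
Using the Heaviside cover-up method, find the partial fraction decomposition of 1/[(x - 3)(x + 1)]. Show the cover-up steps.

Cover (x - 3): set x=3, get α = 1/(3 + 1) = 1/4. Cover (x + 1): set x=-1, get β = 1/(-1 - 3) = -1/4.
Result: (1/4)/(x - 3) - (1/4)/(x + 1)


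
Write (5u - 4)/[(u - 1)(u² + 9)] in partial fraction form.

At u=1: A = (5·1 - 4)/(1² + 9) = 1/10. B = -A = -1/10, C = 5 - 1·A = 49/10
Result: (1/10)/(u - 1) - ((1/10)u - 49/10)/(u² + 9)


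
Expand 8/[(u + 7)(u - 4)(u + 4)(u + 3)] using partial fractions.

Using Heaviside cover-up: (-2/33)/(u + 7) + (1/77)/(u - 4) + (1/3)/(u + 4) - (2/7)/(u + 3)


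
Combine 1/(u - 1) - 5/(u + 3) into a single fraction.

Common denominator (u - 1)(u + 3). Numerator: 1(u + 3) - 5(u - 1) = (u + 3) - (5u - 5) = -4u + 8
Result: (-4u + 8)/[(u - 1)(u + 3)]


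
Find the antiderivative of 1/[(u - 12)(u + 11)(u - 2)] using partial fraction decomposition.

Cover-up: α = 1/230, β = 1/299, γ = -1/130. Decomposition: (1/230)/(u - 12) + (1/299)/(u + 11) - (1/130)/(u - 2). Integrate each term: (1/230) ln|(u - 12)| + (1/299) ln|(u + 11)| - (1/130) ln|(u - 2)| + C


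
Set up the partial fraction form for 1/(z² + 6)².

Repeated quadratic factor: (αz + β)/(z² + 6) + (γz + δ)/(z² + 6)²


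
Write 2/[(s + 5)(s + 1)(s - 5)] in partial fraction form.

Using cover-up method: P = 1/20, Q = -1/12, R = 1/30
Result: (1/20)/(s + 5) - (1/12)/(s + 1) + (1/30)/(s - 5)


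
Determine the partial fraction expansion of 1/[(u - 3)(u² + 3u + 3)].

Cover-up at u = 3: P = 1/(3² + 3·3 + 3) = 1/21. Then Q = -P = -1/21, R = -P·(3 + 3) = -2/7
Result: (1/21)/(u - 3) - ((1/21)u + 2/7)/(u² + 3u + 3)


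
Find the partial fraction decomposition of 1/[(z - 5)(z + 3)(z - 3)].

Using cover-up method: P = 1/16, Q = 1/48, R = -1/12
Result: (1/16)/(z - 5) + (1/48)/(z + 3) - (1/12)/(z - 3)


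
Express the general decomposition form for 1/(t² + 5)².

Repeated quadratic factor: (αt + β)/(t² + 5) + (γt + δ)/(t² + 5)²


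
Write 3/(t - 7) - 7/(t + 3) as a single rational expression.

Common denominator (t - 7)(t + 3). Numerator: 3(t + 3) - 7(t - 7) = (3t + 9) - (7t - 49) = -4t + 58
Result: (-4t + 58)/[(t - 7)(t + 3)]


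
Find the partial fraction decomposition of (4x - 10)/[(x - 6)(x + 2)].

At x=6: α = (4·6 - 10)/(6 + 2) = 7/4. At x=-2: β = (4·(-2) - 10)/(-2 - 6) = 9/4
Result: (7/4)/(x - 6) + (9/4)/(x + 2)


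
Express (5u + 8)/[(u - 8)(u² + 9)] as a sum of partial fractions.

At u=8: α = (5·8 + 8)/(8² + 9) = 48/73. β = -α = -48/73, γ = 5 - 8·α = -19/73
Result: (48/73)/(u - 8) - ((48/73)u + 19/73)/(u² + 9)


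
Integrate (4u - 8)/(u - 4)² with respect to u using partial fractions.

Decompose: A = 4, B = 4·4 - 8 = 8, so (4u - 8)/(u - 4)² = 4/(u - 4) + 8/(u - 4)². Integrate: ∫ A/(u - 4) du = 4 ln|(u - 4)|; ∫ B/(u - 4)² du = -8/(u - 4). Sum: 4 ln|(u - 4)| - 8/(u - 4) + C


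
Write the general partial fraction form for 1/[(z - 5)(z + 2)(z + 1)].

Three distinct linear factors: P/(z - 5) + Q/(z + 2) + R/(z + 1)


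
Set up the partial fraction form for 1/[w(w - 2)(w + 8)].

Three distinct linear factors: A/w + B/(w - 2) + C/(w + 8)


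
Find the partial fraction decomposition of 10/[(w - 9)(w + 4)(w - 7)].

Using cover-up method: P = 5/13, Q = 10/143, R = -5/11
Result: (5/13)/(w - 9) + (10/143)/(w + 4) - (5/11)/(w - 7)


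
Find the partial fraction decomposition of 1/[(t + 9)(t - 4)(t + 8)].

Using cover-up method: α = 1/13, β = 1/156, γ = -1/12
Result: (1/13)/(t + 9) + (1/156)/(t - 4) - (1/12)/(t + 8)


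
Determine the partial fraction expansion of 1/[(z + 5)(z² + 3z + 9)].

Cover-up at z = -5: α = 1/((-5)² + 3·(-5) + 9) = 1/19. Then β = -α = -1/19, γ = -α·(3 - 5) = 2/19
Result: (1/19)/(z + 5) - ((1/19)z - 2/19)/(z² + 3z + 9)


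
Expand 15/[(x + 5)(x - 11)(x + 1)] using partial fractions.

Using cover-up method: α = 15/64, β = 5/64, γ = -5/16
Result: (15/64)/(x + 5) + (5/64)/(x - 11) - (5/16)/(x + 1)


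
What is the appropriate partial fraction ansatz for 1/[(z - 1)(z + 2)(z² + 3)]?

Two linear + quadratic: α/(z - 1) + β/(z + 2) + (γz + δ)/(z² + 3)


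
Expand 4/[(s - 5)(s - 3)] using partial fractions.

4/(s - 5)(s - 3) = P/(s - 5) + Q/(s - 3). P = 4/(5 - 3) = 2, Q = 4/(3 - 5) = -2
Result: 2/(s - 5) - 2/(s - 3)


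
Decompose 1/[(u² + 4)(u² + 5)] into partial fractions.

Coefficient matching gives A = C = 0, B = 1/(5-4) = 1, D = -B = -1
Result: 1/(u² + 4) - 1/(u² + 5)


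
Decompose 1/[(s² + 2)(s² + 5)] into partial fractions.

Coefficient matching gives α = γ = 0, β = 1/(5-2) = 1/3, δ = -β = -1/3
Result: (1/3)/(s² + 2) - (1/3)/(s² + 5)


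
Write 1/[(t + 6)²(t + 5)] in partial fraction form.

Cover-up at t=-5: R = 1/(-5 + 6)² = 1. Cover-up at t=-6: Q = 1/(-6 + 5) = -1. Comparing t² coeff: P = -R = -1
Result: -1/(t + 6) - 1/(t + 6)² + 1/(t + 5)


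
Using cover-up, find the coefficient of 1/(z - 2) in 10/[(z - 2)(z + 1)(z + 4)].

Cover (z - 2), set z=2: 10/[(2 + 1)(2 + 4)] = 5/9


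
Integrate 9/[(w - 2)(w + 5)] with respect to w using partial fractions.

Decompose: 9/[(w - 2)(w + 5)] = (9/7)/(w - 2) - (9/7)/(w + 5). Integrate each term: (9/7) ln|(w - 2)| - (9/7) ln|(w + 5)| + C


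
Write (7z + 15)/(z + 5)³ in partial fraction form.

(7z + 15) = P(z + 5)² + Q(z + 5) + R. At z = -5: R = 7·(-5) + 15 = -20. Coefficients: P = 0, Q = 7
Result: 7/(z + 5)² - 20/(z + 5)³


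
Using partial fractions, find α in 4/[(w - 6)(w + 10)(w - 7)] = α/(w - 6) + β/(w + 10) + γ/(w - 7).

Cover-up at w = 6: α = 4/[(6 + 10)(6 - 7)] = 4/[(16)(-1)] = -4/16 = -1/4


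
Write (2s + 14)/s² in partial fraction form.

(2s + 14) = αs + β. At s = 0: β = 2·0 + 14 = 14. Coeff of s: α = 2
Result: 2/s + 14/s²


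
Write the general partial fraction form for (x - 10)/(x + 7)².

Repeated linear factor: P/(x + 7) + Q/(x + 7)²


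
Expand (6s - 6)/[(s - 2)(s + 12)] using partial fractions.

At s=2: P = (6·2 - 6)/(2 + 12) = 3/7. At s=-12: Q = (6·(-12) - 6)/(-12 - 2) = 39/7
Result: (3/7)/(s - 2) + (39/7)/(s + 12)


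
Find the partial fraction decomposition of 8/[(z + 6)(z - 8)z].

Using cover-up method: P = 2/21, Q = 1/14, R = -1/6
Result: (2/21)/(z + 6) + (1/14)/(z - 8) - (1/6)/z


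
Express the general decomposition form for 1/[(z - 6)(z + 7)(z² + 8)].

Two linear + quadratic: α/(z - 6) + β/(z + 7) + (γz + δ)/(z² + 8)


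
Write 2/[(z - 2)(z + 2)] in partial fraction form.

2/(z - 2)(z + 2) = α/(z - 2) + β/(z + 2). α = 2/(2 + 2) = 1/2, β = 2/(-2 - 2) = -1/2
Result: (1/2)/(z - 2) - (1/2)/(z + 2)


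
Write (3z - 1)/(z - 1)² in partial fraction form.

(3z - 1) = A(z - 1) + B. At z = 1: B = 3·1 - 1 = 2. Coeff of z: A = 3
Result: 3/(z - 1) + 2/(z - 1)²


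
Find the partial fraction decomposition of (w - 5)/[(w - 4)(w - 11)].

At w=4: A = (1·4 - 5)/(4 - 11) = 1/7. At w=11: B = (1·11 - 5)/(11 - 4) = 6/7
Result: (1/7)/(w - 4) + (6/7)/(w - 11)


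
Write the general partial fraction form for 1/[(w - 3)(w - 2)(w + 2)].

Three distinct linear factors: α/(w - 3) + β/(w - 2) + γ/(w + 2)


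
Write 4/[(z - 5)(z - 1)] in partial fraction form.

4/(z - 5)(z - 1) = α/(z - 5) + β/(z - 1). α = 4/(5 - 1) = 1, β = 4/(1 - 5) = -1
Result: 1/(z - 5) - 1/(z - 1)


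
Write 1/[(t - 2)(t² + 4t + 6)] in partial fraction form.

Cover-up at t = 2: A = 1/(2² + 4·2 + 6) = 1/18. Then B = -A = -1/18, C = -A·(4 + 2) = -1/3
Result: (1/18)/(t - 2) - ((1/18)t + 1/3)/(t² + 4t + 6)


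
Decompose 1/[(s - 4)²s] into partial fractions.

Cover-up at s=0: R = 1/(0 - 4)² = 1/16. Cover-up at s=4: Q = 1/(4 - 0) = 1/4. Comparing s² coeff: P = -R = -1/16
Result: (-1/16)/(s - 4) + (1/4)/(s - 4)² + (1/16)/s


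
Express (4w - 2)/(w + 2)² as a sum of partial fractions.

(4w - 2) = A(w + 2) + B. At w = -2: B = 4·(-2) - 2 = -10. Coeff of w: A = 4
Result: 4/(w + 2) - 10/(w + 2)²


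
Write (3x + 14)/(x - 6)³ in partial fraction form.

(3x + 14) = α(x - 6)² + β(x - 6) + γ. At x = 6: γ = 3·6 + 14 = 32. Coefficients: α = 0, β = 3
Result: 3/(x - 6)² + 32/(x - 6)³


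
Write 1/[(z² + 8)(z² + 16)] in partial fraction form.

Coefficient matching gives α = γ = 0, β = 1/(16-8) = 1/8, δ = -β = -1/8
Result: (1/8)/(z² + 8) - (1/8)/(z² + 16)


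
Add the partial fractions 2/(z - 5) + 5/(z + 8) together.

Common denominator (z - 5)(z + 8). Numerator: 2(z + 8) + 5(z - 5) = (2z + 16) + (5z - 25) = 7z - 9
Result: (7z - 9)/[(z - 5)(z + 8)]


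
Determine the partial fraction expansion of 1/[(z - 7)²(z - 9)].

Cover-up at z=9: γ = 1/(9 - 7)² = 1/4. Cover-up at z=7: β = 1/(7 - 9) = -1/2. Comparing z² coeff: α = -γ = -1/4
Result: (-1/4)/(z - 7) - (1/2)/(z - 7)² + (1/4)/(z - 9)


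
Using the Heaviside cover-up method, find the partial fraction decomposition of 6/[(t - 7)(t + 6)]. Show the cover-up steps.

Cover (t - 7): set t=7, get α = 6/(7 + 6) = 6/13. Cover (t + 6): set t=-6, get β = 6/(-6 - 7) = -6/13.
Result: (6/13)/(t - 7) - (6/13)/(t + 6)


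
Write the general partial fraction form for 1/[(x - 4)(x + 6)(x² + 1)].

Two linear + quadratic: P/(x - 4) + Q/(x + 6) + (Rx + S)/(x² + 1)


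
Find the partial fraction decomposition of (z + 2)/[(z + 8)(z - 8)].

At z=-8: α = (1·(-8) + 2)/(-8 - 8) = 3/8. At z=8: β = (1·8 + 2)/(8 + 8) = 5/8
Result: (3/8)/(z + 8) + (5/8)/(z - 8)


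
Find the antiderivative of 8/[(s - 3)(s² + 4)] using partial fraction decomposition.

Cover-up at s=3: α = 8/(3²+4) = 8/13. Coeff matching: β = -8/13, γ = -24/13. Decomposition: (8/13)/(s - 3) - ((8/13)s + 24/13)/(s² + 4). Integrate: linear → ln, quadratic → (1/2)ln + arctan: (8/13) ln|(s - 3)| - (4/13) ln(s² + 4) - (12/13) arctan(s/2) + C


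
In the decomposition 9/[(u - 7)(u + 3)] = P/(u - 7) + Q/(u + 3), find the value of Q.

Cover-up at u = -3: Q = 9/(-3 - 7) = -9/10


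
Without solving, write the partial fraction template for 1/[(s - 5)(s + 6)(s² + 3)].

Two linear + quadratic: A/(s - 5) + B/(s + 6) + (Cs + D)/(s² + 3)


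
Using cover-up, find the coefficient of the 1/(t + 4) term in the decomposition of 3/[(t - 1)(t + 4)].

Cover (t + 4), set t=-4: 3/((t - 1) at t=-4) = 3/(-5) = -3/5


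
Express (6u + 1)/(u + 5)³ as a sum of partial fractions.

(6u + 1) = P(u + 5)² + Q(u + 5) + R. At u = -5: R = 6·(-5) + 1 = -29. Coefficients: P = 0, Q = 6
Result: 6/(u + 5)² - 29/(u + 5)³


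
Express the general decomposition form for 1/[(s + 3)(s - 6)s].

Three distinct linear factors: P/(s + 3) + Q/(s - 6) + R/s


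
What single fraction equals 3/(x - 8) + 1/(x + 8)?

Common denominator (x - 8)(x + 8). Numerator: 3(x + 8) + 1(x - 8) = (3x + 24) + (x - 8) = 4x + 16
Result: (4x + 16)/[(x - 8)(x + 8)]


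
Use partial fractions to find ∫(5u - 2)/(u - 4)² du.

Decompose: P = 5, Q = 5·4 - 2 = 18, so (5u - 2)/(u - 4)² = 5/(u - 4) + 18/(u - 4)². Integrate: ∫ P/(u - 4) du = 5 ln|(u - 4)|; ∫ Q/(u - 4)² du = -18/(u - 4). Sum: 5 ln|(u - 4)| - 18/(u - 4) + C


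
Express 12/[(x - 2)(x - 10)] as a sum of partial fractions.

12/(x - 2)(x - 10) = P/(x - 2) + Q/(x - 10). P = 12/(2 - 10) = -3/2, Q = 12/(10 - 2) = 3/2
Result: (-3/2)/(x - 2) + (3/2)/(x - 10)


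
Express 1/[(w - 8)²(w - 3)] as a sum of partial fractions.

Cover-up at w=3: R = 1/(3 - 8)² = 1/25. Cover-up at w=8: Q = 1/(8 - 3) = 1/5. Comparing w² coeff: P = -R = -1/25
Result: (-1/25)/(w - 8) + (1/5)/(w - 8)² + (1/25)/(w - 3)


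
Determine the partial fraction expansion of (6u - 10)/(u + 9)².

(6u - 10) = α(u + 9) + β. At u = -9: β = 6·(-9) - 10 = -64. Coeff of u: α = 6
Result: 6/(u + 9) - 64/(u + 9)²


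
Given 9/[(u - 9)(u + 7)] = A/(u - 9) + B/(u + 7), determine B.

Cover-up at u = -7: B = 9/(-7 - 9) = -9/16
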